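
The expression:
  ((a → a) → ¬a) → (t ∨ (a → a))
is always true.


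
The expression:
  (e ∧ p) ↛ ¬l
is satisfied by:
  {p: True, e: True, l: True}


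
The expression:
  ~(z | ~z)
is never true.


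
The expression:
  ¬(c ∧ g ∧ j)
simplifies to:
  ¬c ∨ ¬g ∨ ¬j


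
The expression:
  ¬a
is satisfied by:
  {a: False}


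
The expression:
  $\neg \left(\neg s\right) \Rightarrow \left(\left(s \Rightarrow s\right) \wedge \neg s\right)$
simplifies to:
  $\neg s$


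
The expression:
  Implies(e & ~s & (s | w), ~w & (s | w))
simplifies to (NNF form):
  s | ~e | ~w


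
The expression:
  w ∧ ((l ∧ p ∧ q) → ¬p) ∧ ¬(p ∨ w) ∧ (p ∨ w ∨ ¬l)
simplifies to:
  False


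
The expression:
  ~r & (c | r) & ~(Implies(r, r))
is never true.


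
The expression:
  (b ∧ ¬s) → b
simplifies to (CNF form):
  True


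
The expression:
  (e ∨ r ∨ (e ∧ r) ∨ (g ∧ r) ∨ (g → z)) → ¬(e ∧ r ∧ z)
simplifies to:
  ¬e ∨ ¬r ∨ ¬z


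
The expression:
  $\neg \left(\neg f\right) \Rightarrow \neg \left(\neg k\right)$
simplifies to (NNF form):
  $k \vee \neg f$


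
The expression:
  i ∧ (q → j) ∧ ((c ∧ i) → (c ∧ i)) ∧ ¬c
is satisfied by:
  {i: True, j: True, q: False, c: False}
  {i: True, j: False, q: False, c: False}
  {i: True, q: True, j: True, c: False}


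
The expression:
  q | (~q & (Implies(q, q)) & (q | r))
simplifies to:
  q | r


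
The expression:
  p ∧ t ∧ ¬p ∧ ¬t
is never true.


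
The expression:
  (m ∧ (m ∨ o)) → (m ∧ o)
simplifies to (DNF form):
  o ∨ ¬m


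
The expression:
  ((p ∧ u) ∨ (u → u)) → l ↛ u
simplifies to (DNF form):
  l ∧ ¬u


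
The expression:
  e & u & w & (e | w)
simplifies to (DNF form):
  e & u & w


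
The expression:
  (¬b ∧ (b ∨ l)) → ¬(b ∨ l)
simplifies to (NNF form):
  b ∨ ¬l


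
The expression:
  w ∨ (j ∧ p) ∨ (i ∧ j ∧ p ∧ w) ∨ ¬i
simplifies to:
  w ∨ (j ∧ p) ∨ ¬i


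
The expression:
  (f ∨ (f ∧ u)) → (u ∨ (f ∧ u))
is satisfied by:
  {u: True, f: False}
  {f: False, u: False}
  {f: True, u: True}


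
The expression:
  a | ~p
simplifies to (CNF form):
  a | ~p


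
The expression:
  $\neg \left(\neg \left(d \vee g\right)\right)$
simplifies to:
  $d \vee g$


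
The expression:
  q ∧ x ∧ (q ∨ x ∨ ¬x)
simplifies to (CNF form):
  q ∧ x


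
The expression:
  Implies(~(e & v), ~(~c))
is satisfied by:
  {c: True, e: True, v: True}
  {c: True, e: True, v: False}
  {c: True, v: True, e: False}
  {c: True, v: False, e: False}
  {e: True, v: True, c: False}


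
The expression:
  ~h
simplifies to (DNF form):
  ~h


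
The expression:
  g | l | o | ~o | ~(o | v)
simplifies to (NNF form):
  True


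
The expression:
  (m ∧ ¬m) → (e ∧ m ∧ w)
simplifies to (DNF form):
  True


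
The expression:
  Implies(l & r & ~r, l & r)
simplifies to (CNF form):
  True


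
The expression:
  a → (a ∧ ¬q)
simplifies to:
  ¬a ∨ ¬q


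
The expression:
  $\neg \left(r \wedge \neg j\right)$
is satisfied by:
  {j: True, r: False}
  {r: False, j: False}
  {r: True, j: True}


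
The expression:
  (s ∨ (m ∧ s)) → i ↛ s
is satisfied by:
  {s: False}


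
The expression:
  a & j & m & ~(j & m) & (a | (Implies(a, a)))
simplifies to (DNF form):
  False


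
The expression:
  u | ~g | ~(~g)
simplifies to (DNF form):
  True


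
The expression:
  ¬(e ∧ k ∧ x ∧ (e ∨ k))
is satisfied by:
  {k: False, x: False, e: False}
  {e: True, k: False, x: False}
  {x: True, k: False, e: False}
  {e: True, x: True, k: False}
  {k: True, e: False, x: False}
  {e: True, k: True, x: False}
  {x: True, k: True, e: False}


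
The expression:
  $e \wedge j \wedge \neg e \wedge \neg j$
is never true.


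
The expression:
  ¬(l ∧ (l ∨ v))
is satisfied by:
  {l: False}


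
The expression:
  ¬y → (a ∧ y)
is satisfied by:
  {y: True}


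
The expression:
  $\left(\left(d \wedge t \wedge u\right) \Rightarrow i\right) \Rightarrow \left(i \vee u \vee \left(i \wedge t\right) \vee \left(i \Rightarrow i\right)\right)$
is always true.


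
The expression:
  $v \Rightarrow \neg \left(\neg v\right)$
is always true.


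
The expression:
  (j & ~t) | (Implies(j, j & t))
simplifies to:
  True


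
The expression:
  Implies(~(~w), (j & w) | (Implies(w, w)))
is always true.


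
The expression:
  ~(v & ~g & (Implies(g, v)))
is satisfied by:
  {g: True, v: False}
  {v: False, g: False}
  {v: True, g: True}


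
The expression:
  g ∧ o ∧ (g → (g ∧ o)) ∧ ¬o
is never true.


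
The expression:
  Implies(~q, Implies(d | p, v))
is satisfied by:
  {q: True, v: True, d: False, p: False}
  {q: True, v: True, p: True, d: False}
  {q: True, v: True, d: True, p: False}
  {q: True, v: True, p: True, d: True}
  {q: True, d: False, p: False, v: False}
  {q: True, p: True, d: False, v: False}
  {q: True, d: True, p: False, v: False}
  {q: True, p: True, d: True, v: False}
  {v: True, d: False, p: False, q: False}
  {p: True, v: True, d: False, q: False}
  {v: True, d: True, p: False, q: False}
  {p: True, v: True, d: True, q: False}
  {v: False, d: False, p: False, q: False}


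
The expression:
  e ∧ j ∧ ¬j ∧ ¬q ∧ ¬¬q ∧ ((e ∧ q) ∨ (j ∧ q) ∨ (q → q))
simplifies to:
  False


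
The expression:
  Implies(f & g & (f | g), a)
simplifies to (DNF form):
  a | ~f | ~g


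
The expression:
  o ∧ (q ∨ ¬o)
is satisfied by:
  {o: True, q: True}


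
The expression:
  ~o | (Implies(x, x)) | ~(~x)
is always true.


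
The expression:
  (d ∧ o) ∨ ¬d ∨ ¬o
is always true.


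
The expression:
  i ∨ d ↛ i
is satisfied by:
  {i: True, d: True}
  {i: True, d: False}
  {d: True, i: False}


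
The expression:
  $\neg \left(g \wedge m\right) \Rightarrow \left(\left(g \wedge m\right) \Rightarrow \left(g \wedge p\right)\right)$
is always true.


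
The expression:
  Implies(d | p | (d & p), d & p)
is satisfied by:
  {p: False, d: False}
  {d: True, p: True}


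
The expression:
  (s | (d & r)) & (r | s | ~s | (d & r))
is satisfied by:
  {r: True, s: True, d: True}
  {r: True, s: True, d: False}
  {s: True, d: True, r: False}
  {s: True, d: False, r: False}
  {r: True, d: True, s: False}


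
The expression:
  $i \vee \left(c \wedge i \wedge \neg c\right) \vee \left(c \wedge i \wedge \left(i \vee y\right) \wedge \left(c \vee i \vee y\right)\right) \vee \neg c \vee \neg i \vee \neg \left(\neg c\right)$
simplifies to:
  $\text{True}$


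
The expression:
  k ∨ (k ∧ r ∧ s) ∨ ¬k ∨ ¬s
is always true.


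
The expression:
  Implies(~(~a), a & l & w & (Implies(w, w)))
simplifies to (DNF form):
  ~a | (l & w)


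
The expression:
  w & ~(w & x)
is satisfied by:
  {w: True, x: False}


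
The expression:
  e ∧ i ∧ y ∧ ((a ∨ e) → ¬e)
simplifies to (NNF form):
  False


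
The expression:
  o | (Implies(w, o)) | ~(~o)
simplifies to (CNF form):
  o | ~w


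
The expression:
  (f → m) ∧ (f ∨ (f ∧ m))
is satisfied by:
  {m: True, f: True}


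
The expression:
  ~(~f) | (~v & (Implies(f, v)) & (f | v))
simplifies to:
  f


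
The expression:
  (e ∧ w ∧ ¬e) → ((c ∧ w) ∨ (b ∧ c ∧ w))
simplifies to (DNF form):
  True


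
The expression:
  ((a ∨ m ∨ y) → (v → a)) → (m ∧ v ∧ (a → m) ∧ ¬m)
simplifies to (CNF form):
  v ∧ ¬a ∧ (m ∨ y)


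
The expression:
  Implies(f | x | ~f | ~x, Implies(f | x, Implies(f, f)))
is always true.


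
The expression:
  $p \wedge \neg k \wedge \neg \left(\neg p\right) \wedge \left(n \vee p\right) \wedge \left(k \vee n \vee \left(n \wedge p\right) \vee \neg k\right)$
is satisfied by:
  {p: True, k: False}


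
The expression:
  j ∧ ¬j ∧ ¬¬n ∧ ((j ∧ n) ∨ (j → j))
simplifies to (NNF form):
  False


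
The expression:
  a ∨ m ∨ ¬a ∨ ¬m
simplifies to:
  True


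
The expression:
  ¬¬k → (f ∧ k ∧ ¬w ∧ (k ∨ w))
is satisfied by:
  {f: True, k: False, w: False}
  {f: False, k: False, w: False}
  {w: True, f: True, k: False}
  {w: True, f: False, k: False}
  {k: True, f: True, w: False}


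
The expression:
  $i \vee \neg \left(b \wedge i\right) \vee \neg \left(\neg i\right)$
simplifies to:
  $\text{True}$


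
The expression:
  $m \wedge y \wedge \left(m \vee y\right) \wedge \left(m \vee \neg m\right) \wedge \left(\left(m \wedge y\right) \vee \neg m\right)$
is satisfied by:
  {m: True, y: True}


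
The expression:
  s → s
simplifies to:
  True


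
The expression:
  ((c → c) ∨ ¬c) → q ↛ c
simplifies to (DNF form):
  q ∧ ¬c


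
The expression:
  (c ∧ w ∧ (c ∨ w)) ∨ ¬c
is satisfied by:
  {w: True, c: False}
  {c: False, w: False}
  {c: True, w: True}


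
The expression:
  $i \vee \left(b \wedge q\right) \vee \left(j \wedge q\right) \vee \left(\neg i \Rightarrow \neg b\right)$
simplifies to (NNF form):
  $i \vee q \vee \neg b$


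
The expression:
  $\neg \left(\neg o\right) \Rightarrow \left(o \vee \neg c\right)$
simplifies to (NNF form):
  $\text{True}$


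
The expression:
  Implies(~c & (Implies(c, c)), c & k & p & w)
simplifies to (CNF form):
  c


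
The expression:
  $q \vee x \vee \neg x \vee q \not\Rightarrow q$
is always true.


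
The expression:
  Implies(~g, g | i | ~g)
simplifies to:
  True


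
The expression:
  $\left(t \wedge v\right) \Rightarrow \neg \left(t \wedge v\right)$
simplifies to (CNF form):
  $\neg t \vee \neg v$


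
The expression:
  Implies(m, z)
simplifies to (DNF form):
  z | ~m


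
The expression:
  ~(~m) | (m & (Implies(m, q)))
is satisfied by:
  {m: True}


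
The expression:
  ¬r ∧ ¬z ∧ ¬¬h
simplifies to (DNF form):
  h ∧ ¬r ∧ ¬z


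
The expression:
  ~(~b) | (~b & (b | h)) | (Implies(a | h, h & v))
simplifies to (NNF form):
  b | h | ~a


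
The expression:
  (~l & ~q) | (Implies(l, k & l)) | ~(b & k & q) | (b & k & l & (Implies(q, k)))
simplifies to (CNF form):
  True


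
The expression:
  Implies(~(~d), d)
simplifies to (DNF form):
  True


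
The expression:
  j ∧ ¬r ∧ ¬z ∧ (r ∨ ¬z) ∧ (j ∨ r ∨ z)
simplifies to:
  j ∧ ¬r ∧ ¬z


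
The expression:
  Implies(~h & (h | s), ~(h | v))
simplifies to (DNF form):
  h | ~s | ~v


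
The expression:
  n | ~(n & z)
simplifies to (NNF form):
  True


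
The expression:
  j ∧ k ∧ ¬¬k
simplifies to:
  j ∧ k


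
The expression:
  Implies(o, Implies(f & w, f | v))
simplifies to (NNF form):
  True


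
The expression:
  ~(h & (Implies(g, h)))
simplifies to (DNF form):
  ~h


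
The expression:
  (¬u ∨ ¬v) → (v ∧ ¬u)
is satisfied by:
  {v: True}


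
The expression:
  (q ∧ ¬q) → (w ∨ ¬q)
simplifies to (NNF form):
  True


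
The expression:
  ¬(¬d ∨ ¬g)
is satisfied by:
  {d: True, g: True}


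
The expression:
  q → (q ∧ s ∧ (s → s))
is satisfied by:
  {s: True, q: False}
  {q: False, s: False}
  {q: True, s: True}


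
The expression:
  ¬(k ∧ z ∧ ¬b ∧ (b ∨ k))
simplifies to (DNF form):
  b ∨ ¬k ∨ ¬z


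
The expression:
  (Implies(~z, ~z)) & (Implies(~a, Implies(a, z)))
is always true.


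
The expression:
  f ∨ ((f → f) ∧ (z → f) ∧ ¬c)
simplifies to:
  f ∨ (¬c ∧ ¬z)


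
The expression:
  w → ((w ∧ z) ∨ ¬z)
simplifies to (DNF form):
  True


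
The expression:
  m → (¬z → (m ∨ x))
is always true.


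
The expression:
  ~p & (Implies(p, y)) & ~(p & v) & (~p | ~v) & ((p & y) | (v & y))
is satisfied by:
  {y: True, v: True, p: False}


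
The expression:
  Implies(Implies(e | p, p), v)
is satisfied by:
  {v: True, e: True, p: False}
  {v: True, p: False, e: False}
  {v: True, e: True, p: True}
  {v: True, p: True, e: False}
  {e: True, p: False, v: False}


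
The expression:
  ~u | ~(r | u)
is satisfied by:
  {u: False}


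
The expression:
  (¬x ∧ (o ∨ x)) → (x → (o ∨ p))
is always true.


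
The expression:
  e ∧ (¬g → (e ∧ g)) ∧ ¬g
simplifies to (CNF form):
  False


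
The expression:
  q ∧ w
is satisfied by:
  {w: True, q: True}


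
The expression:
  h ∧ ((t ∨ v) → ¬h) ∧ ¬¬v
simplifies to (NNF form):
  False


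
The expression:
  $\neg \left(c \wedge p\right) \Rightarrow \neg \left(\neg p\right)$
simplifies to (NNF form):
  $p$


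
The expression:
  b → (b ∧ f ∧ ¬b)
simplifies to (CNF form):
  ¬b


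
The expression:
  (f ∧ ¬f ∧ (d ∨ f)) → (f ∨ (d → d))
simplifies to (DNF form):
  True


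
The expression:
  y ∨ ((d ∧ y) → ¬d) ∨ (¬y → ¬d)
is always true.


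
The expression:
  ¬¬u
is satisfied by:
  {u: True}


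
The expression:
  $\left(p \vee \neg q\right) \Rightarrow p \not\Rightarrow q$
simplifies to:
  $\left(p \wedge \neg q\right) \vee \left(q \wedge \neg p\right)$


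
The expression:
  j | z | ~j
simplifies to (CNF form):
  True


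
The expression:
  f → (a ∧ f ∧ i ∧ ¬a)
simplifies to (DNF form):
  ¬f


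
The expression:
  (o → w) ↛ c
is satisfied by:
  {w: True, c: False, o: False}
  {w: False, c: False, o: False}
  {o: True, w: True, c: False}


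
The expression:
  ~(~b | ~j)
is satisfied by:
  {j: True, b: True}


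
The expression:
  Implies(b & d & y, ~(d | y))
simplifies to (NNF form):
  ~b | ~d | ~y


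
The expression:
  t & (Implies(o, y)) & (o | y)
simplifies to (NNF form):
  t & y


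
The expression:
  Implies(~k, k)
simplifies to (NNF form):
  k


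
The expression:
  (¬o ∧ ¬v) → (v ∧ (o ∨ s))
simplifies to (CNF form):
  o ∨ v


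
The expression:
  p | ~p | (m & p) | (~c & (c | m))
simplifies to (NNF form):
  True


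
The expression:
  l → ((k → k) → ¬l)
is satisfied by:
  {l: False}


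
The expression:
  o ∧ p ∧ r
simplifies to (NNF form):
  o ∧ p ∧ r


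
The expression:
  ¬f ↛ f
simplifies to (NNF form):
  True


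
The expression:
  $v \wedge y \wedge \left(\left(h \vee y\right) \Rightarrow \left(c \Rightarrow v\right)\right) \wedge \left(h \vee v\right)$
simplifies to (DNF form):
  $v \wedge y$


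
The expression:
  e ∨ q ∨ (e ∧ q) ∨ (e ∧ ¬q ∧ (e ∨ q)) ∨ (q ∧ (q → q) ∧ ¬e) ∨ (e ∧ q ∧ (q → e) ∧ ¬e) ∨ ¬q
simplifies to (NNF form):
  True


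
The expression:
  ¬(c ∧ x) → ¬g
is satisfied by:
  {c: True, x: True, g: False}
  {c: True, x: False, g: False}
  {x: True, c: False, g: False}
  {c: False, x: False, g: False}
  {c: True, g: True, x: True}


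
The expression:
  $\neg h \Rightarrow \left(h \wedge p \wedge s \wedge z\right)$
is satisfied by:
  {h: True}


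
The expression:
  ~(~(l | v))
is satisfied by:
  {v: True, l: True}
  {v: True, l: False}
  {l: True, v: False}


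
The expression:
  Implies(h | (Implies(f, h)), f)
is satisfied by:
  {f: True}


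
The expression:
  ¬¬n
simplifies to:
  n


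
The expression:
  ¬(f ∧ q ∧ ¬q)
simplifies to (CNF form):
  True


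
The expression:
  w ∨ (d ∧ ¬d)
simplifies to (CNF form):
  w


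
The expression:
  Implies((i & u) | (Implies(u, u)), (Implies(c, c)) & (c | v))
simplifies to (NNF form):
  c | v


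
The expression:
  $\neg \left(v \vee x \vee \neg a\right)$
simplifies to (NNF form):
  $a \wedge \neg v \wedge \neg x$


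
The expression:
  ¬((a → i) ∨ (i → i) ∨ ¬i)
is never true.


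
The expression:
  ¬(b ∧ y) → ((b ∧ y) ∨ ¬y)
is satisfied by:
  {b: True, y: False}
  {y: False, b: False}
  {y: True, b: True}


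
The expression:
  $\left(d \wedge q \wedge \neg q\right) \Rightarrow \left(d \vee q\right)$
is always true.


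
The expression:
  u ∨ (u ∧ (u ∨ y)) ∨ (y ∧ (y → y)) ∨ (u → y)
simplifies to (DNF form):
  True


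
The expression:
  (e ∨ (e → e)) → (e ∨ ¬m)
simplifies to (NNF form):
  e ∨ ¬m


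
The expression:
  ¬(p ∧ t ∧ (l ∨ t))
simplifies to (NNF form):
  ¬p ∨ ¬t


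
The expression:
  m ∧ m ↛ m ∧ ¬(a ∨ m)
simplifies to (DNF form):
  False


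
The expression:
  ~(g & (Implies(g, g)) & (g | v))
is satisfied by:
  {g: False}


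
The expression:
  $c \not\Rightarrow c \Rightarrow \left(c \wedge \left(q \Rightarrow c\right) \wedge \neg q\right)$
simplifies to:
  $\text{True}$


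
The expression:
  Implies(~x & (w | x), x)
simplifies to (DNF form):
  x | ~w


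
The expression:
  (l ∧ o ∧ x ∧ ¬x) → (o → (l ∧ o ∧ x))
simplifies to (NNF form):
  True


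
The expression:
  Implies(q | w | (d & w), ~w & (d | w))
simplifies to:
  ~w & (d | ~q)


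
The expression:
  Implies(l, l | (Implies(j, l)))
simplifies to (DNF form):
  True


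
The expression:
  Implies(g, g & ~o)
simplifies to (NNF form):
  ~g | ~o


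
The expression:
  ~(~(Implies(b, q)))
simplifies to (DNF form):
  q | ~b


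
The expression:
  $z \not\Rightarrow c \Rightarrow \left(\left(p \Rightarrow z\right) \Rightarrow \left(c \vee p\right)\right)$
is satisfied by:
  {c: True, p: True, z: False}
  {c: True, p: False, z: False}
  {p: True, c: False, z: False}
  {c: False, p: False, z: False}
  {z: True, c: True, p: True}
  {z: True, c: True, p: False}
  {z: True, p: True, c: False}


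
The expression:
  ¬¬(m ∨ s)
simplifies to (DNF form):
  m ∨ s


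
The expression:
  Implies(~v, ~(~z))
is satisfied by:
  {z: True, v: True}
  {z: True, v: False}
  {v: True, z: False}


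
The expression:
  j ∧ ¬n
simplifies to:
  j ∧ ¬n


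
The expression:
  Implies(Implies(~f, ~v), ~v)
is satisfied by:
  {v: False, f: False}
  {f: True, v: False}
  {v: True, f: False}


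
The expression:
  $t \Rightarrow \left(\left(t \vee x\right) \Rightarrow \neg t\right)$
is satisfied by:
  {t: False}


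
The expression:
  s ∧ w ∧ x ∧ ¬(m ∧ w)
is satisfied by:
  {w: True, x: True, s: True, m: False}


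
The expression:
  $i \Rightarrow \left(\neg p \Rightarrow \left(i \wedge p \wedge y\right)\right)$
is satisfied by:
  {p: True, i: False}
  {i: False, p: False}
  {i: True, p: True}


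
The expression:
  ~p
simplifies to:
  ~p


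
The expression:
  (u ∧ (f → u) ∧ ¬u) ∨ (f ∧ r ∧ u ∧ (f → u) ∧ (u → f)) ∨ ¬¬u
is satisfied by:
  {u: True}


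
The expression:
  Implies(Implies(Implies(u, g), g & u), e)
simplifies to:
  e | ~u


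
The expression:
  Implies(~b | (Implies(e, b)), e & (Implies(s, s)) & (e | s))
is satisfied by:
  {e: True}


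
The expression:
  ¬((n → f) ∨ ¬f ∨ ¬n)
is never true.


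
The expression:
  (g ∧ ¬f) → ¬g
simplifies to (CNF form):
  f ∨ ¬g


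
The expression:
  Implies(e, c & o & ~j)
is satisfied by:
  {c: True, o: True, j: False, e: False}
  {c: True, o: False, j: False, e: False}
  {o: True, c: False, j: False, e: False}
  {c: False, o: False, j: False, e: False}
  {c: True, j: True, o: True, e: False}
  {c: True, j: True, o: False, e: False}
  {j: True, o: True, c: False, e: False}
  {j: True, c: False, o: False, e: False}
  {c: True, e: True, j: False, o: True}


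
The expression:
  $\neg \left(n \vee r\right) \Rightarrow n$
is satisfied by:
  {r: True, n: True}
  {r: True, n: False}
  {n: True, r: False}


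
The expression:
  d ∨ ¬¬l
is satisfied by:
  {d: True, l: True}
  {d: True, l: False}
  {l: True, d: False}


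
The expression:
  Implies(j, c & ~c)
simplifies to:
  ~j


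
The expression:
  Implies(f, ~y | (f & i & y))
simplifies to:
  i | ~f | ~y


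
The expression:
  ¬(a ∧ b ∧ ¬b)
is always true.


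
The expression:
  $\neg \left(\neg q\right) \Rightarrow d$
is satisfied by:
  {d: True, q: False}
  {q: False, d: False}
  {q: True, d: True}


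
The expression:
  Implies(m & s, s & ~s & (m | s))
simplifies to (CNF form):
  ~m | ~s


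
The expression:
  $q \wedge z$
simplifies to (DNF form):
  $q \wedge z$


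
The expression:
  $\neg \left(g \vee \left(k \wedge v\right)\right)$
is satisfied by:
  {g: False, k: False, v: False}
  {v: True, g: False, k: False}
  {k: True, g: False, v: False}


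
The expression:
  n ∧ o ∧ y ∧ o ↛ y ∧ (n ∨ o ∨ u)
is never true.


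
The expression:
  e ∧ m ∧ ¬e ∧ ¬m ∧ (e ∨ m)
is never true.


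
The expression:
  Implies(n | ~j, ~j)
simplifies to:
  ~j | ~n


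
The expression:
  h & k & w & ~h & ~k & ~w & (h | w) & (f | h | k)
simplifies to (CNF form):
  False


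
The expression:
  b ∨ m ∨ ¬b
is always true.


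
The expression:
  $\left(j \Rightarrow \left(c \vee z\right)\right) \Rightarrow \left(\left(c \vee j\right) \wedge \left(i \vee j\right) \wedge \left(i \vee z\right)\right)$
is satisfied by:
  {z: True, j: True, i: True, c: False}
  {z: True, j: True, i: False, c: False}
  {j: True, i: True, z: False, c: False}
  {j: True, z: False, i: False, c: False}
  {z: True, c: True, j: True, i: True}
  {z: True, c: True, j: True, i: False}
  {c: True, j: True, i: True, z: False}
  {z: True, c: True, i: True, j: False}
  {c: True, i: True, z: False, j: False}


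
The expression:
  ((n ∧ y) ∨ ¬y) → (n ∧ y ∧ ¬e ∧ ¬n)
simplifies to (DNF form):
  y ∧ ¬n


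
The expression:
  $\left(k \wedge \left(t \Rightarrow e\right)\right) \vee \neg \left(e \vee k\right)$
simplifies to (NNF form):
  $\left(e \wedge k\right) \vee \left(\neg e \wedge \neg k\right) \vee \left(\neg e \wedge \neg t\right)$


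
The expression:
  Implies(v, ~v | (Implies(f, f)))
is always true.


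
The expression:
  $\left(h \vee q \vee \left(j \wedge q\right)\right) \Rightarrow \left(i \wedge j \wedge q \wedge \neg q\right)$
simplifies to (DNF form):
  $\neg h \wedge \neg q$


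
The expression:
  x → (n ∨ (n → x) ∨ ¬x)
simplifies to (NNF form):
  True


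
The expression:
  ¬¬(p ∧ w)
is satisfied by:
  {p: True, w: True}


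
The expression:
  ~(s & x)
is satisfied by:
  {s: False, x: False}
  {x: True, s: False}
  {s: True, x: False}


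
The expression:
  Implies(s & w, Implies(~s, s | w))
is always true.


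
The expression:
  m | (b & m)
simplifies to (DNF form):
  m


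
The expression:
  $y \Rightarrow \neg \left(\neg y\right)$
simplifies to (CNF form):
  $\text{True}$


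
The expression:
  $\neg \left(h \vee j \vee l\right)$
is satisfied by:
  {h: False, l: False, j: False}


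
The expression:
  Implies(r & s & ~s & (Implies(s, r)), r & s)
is always true.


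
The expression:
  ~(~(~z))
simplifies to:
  ~z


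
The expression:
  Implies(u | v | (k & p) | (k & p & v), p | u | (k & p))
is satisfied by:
  {p: True, u: True, v: False}
  {p: True, v: False, u: False}
  {u: True, v: False, p: False}
  {u: False, v: False, p: False}
  {p: True, u: True, v: True}
  {p: True, v: True, u: False}
  {u: True, v: True, p: False}


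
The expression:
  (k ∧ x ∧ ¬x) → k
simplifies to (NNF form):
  True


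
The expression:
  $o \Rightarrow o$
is always true.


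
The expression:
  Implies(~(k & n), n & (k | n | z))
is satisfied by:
  {n: True}


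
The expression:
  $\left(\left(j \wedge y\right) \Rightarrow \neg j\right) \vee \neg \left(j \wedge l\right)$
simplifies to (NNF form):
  $\neg j \vee \neg l \vee \neg y$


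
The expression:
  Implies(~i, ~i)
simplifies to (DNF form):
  True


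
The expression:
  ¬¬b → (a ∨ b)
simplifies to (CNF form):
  True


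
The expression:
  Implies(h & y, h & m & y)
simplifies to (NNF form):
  m | ~h | ~y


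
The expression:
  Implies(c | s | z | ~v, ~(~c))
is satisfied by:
  {c: True, v: True, s: False, z: False}
  {c: True, v: False, s: False, z: False}
  {c: True, z: True, v: True, s: False}
  {c: True, z: True, v: False, s: False}
  {c: True, s: True, v: True, z: False}
  {c: True, s: True, v: False, z: False}
  {c: True, s: True, z: True, v: True}
  {c: True, s: True, z: True, v: False}
  {v: True, c: False, s: False, z: False}


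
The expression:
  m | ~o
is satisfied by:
  {m: True, o: False}
  {o: False, m: False}
  {o: True, m: True}


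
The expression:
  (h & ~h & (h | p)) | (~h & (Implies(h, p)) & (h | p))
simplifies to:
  p & ~h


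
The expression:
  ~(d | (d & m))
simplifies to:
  ~d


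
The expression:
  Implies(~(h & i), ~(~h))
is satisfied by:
  {h: True}


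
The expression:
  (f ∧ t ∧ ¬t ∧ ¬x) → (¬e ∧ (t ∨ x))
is always true.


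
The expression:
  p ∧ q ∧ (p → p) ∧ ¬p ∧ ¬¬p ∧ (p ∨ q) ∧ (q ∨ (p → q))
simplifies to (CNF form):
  False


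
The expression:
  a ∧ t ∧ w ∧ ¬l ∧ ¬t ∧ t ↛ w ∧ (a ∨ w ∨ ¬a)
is never true.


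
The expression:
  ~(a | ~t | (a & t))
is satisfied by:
  {t: True, a: False}


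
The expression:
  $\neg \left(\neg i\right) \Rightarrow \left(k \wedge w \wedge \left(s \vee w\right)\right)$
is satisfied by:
  {w: True, k: True, i: False}
  {w: True, k: False, i: False}
  {k: True, w: False, i: False}
  {w: False, k: False, i: False}
  {i: True, w: True, k: True}


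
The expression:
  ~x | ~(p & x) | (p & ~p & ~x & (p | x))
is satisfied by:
  {p: False, x: False}
  {x: True, p: False}
  {p: True, x: False}


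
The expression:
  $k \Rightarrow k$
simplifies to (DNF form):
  $\text{True}$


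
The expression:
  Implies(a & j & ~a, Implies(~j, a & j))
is always true.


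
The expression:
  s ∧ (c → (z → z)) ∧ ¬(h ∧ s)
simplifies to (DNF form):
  s ∧ ¬h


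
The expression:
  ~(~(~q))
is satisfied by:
  {q: False}


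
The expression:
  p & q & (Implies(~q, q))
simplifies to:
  p & q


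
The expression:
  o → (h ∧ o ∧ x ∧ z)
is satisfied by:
  {h: True, z: True, x: True, o: False}
  {h: True, z: True, x: False, o: False}
  {h: True, x: True, z: False, o: False}
  {h: True, x: False, z: False, o: False}
  {z: True, x: True, h: False, o: False}
  {z: True, x: False, h: False, o: False}
  {x: True, h: False, z: False, o: False}
  {x: False, h: False, z: False, o: False}
  {o: True, h: True, z: True, x: True}


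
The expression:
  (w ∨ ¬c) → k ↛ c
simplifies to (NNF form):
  (c ∧ ¬w) ∨ (k ∧ ¬c)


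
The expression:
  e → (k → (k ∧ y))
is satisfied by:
  {y: True, k: False, e: False}
  {k: False, e: False, y: False}
  {e: True, y: True, k: False}
  {e: True, k: False, y: False}
  {y: True, k: True, e: False}
  {k: True, y: False, e: False}
  {e: True, k: True, y: True}


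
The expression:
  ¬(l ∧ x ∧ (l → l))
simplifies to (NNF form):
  ¬l ∨ ¬x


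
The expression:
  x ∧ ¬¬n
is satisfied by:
  {x: True, n: True}


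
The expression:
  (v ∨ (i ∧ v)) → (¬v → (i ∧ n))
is always true.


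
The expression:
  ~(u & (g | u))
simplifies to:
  ~u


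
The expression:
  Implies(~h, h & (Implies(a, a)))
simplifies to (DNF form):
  h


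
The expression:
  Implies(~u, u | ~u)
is always true.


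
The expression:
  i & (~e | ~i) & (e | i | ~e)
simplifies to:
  i & ~e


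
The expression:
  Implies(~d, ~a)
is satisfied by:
  {d: True, a: False}
  {a: False, d: False}
  {a: True, d: True}


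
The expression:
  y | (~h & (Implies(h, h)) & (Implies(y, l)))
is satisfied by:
  {y: True, h: False}
  {h: False, y: False}
  {h: True, y: True}


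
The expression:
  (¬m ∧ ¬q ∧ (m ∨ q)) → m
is always true.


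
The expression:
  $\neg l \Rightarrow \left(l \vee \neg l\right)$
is always true.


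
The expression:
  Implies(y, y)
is always true.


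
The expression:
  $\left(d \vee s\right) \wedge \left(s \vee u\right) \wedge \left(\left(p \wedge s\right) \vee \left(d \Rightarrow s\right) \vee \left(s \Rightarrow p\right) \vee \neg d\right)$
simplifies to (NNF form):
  $s \vee \left(d \wedge u\right)$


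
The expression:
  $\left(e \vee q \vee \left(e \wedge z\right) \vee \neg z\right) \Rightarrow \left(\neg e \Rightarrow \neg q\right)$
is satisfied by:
  {e: True, q: False}
  {q: False, e: False}
  {q: True, e: True}


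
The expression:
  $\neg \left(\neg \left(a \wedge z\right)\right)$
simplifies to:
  $a \wedge z$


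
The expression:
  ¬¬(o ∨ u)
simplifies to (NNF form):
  o ∨ u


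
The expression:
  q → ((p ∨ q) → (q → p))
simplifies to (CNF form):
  p ∨ ¬q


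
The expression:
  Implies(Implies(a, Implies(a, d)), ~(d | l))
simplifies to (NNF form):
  ~d & (a | ~l)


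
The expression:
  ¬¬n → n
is always true.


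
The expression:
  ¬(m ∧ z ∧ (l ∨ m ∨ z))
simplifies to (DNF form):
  ¬m ∨ ¬z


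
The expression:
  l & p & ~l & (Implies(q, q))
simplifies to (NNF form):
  False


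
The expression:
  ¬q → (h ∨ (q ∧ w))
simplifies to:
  h ∨ q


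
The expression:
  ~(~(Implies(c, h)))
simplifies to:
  h | ~c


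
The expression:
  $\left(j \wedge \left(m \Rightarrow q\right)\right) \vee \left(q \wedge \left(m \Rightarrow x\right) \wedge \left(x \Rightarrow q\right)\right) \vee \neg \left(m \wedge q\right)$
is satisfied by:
  {x: True, j: True, m: False, q: False}
  {x: True, j: False, m: False, q: False}
  {j: True, x: False, m: False, q: False}
  {x: False, j: False, m: False, q: False}
  {x: True, q: True, j: True, m: False}
  {x: True, q: True, j: False, m: False}
  {q: True, j: True, x: False, m: False}
  {q: True, x: False, j: False, m: False}
  {x: True, m: True, j: True, q: False}
  {x: True, m: True, j: False, q: False}
  {m: True, j: True, x: False, q: False}
  {m: True, x: False, j: False, q: False}
  {q: True, m: True, x: True, j: True}
  {q: True, m: True, x: True, j: False}
  {q: True, m: True, j: True, x: False}


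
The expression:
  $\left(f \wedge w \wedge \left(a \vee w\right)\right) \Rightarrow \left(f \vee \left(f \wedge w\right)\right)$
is always true.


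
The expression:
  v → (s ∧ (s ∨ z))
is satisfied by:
  {s: True, v: False}
  {v: False, s: False}
  {v: True, s: True}


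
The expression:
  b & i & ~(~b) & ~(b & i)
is never true.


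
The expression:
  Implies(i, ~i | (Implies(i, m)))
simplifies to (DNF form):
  m | ~i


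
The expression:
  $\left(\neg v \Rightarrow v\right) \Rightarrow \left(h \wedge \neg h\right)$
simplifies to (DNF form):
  $\neg v$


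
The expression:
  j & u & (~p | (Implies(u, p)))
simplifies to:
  j & u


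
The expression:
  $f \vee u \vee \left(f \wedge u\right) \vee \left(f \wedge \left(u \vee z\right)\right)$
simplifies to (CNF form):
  $f \vee u$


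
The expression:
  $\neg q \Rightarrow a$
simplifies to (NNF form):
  $a \vee q$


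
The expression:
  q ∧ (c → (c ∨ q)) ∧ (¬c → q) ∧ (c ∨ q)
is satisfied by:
  {q: True}


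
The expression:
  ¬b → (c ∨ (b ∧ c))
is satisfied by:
  {b: True, c: True}
  {b: True, c: False}
  {c: True, b: False}


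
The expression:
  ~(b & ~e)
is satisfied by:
  {e: True, b: False}
  {b: False, e: False}
  {b: True, e: True}


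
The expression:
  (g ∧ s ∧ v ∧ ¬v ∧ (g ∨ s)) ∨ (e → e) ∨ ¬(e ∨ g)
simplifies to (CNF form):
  True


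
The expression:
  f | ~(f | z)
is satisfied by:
  {f: True, z: False}
  {z: False, f: False}
  {z: True, f: True}


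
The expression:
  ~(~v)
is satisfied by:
  {v: True}


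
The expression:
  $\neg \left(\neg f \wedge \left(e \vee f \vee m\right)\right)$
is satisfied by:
  {f: True, m: False, e: False}
  {e: True, f: True, m: False}
  {f: True, m: True, e: False}
  {e: True, f: True, m: True}
  {e: False, m: False, f: False}


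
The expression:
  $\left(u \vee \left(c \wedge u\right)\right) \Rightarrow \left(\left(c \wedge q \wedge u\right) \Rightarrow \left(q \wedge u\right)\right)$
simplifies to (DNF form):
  $\text{True}$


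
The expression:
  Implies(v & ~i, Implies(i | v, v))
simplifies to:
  True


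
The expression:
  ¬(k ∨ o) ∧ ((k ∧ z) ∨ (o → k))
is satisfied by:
  {o: False, k: False}


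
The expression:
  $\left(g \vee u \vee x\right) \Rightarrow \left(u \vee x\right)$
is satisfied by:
  {x: True, u: True, g: False}
  {x: True, g: False, u: False}
  {u: True, g: False, x: False}
  {u: False, g: False, x: False}
  {x: True, u: True, g: True}
  {x: True, g: True, u: False}
  {u: True, g: True, x: False}


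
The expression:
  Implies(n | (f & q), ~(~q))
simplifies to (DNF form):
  q | ~n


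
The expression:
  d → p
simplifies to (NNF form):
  p ∨ ¬d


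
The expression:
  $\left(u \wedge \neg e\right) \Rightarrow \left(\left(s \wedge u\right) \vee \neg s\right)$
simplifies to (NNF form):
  $\text{True}$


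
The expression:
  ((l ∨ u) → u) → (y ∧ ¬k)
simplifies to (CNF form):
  (l ∨ y) ∧ (l ∨ ¬k) ∧ (y ∨ ¬u) ∧ (¬k ∨ ¬u)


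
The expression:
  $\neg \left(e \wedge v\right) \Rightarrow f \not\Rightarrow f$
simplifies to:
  $e \wedge v$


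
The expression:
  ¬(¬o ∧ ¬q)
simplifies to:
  o ∨ q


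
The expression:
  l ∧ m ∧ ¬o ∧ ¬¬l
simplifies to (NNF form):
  l ∧ m ∧ ¬o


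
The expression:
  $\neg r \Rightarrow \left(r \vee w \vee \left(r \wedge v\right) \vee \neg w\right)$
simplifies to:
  $\text{True}$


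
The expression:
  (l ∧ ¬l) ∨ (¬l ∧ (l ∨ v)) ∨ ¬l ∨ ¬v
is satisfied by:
  {l: False, v: False}
  {v: True, l: False}
  {l: True, v: False}


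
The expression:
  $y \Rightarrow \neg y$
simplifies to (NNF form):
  $\neg y$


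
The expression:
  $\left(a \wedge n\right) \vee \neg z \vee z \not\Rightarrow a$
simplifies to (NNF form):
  $n \vee \neg a \vee \neg z$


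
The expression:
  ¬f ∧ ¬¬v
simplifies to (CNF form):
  v ∧ ¬f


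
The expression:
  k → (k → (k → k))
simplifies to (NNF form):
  True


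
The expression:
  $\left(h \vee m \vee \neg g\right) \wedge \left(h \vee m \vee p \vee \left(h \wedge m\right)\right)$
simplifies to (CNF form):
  $\left(h \vee m \vee p\right) \wedge \left(h \vee m \vee \neg g\right)$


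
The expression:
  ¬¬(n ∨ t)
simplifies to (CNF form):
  n ∨ t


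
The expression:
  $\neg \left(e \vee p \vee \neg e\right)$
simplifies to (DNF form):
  $\text{False}$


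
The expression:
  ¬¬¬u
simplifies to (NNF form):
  ¬u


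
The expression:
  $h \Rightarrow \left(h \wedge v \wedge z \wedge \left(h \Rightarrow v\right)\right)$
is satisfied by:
  {v: True, z: True, h: False}
  {v: True, z: False, h: False}
  {z: True, v: False, h: False}
  {v: False, z: False, h: False}
  {v: True, h: True, z: True}


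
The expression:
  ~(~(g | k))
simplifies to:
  g | k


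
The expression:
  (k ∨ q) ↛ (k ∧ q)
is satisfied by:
  {k: True, q: False}
  {q: True, k: False}


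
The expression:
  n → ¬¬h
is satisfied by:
  {h: True, n: False}
  {n: False, h: False}
  {n: True, h: True}


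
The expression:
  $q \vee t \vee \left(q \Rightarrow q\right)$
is always true.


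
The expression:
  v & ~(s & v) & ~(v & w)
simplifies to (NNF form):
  v & ~s & ~w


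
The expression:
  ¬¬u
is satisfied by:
  {u: True}


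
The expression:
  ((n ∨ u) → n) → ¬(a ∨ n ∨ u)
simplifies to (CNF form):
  ¬n ∧ (u ∨ ¬a)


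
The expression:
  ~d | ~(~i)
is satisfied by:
  {i: True, d: False}
  {d: False, i: False}
  {d: True, i: True}


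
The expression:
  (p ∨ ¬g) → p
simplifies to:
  g ∨ p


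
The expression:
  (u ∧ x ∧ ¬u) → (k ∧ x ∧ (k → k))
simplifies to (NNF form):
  True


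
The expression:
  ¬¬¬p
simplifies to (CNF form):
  ¬p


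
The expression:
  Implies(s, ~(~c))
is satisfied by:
  {c: True, s: False}
  {s: False, c: False}
  {s: True, c: True}


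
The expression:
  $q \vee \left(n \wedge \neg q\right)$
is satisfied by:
  {n: True, q: True}
  {n: True, q: False}
  {q: True, n: False}


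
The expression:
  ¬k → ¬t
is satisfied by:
  {k: True, t: False}
  {t: False, k: False}
  {t: True, k: True}


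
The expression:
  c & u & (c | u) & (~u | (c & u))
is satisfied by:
  {c: True, u: True}


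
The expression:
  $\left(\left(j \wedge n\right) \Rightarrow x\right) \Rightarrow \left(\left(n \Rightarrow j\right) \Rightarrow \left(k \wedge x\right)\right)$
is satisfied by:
  {n: True, k: True, j: False, x: False}
  {n: True, j: False, k: False, x: False}
  {n: True, x: True, k: True, j: False}
  {n: True, x: True, j: False, k: False}
  {n: True, k: True, j: True, x: False}
  {n: True, j: True, k: False, x: False}
  {n: True, x: True, j: True, k: True}
  {k: True, x: True, j: False, n: False}
  {k: True, x: True, j: True, n: False}


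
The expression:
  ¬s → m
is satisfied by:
  {m: True, s: True}
  {m: True, s: False}
  {s: True, m: False}


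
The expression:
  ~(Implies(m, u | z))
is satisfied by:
  {m: True, u: False, z: False}


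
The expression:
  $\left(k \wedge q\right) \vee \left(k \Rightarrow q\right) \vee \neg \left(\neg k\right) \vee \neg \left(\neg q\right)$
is always true.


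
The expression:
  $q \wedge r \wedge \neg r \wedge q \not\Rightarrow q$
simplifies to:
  $\text{False}$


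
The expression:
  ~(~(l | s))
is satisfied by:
  {l: True, s: True}
  {l: True, s: False}
  {s: True, l: False}


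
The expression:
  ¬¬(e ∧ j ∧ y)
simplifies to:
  e ∧ j ∧ y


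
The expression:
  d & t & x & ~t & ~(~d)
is never true.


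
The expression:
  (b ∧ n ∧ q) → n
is always true.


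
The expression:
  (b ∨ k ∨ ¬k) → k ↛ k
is never true.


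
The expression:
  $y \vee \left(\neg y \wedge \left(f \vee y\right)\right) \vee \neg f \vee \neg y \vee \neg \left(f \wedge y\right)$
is always true.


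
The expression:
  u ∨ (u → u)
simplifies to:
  True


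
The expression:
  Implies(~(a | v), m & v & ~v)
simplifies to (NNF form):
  a | v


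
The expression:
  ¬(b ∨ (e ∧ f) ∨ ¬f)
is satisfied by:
  {f: True, e: False, b: False}


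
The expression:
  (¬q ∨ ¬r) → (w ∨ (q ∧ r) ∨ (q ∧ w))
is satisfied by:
  {r: True, w: True, q: True}
  {r: True, w: True, q: False}
  {w: True, q: True, r: False}
  {w: True, q: False, r: False}
  {r: True, q: True, w: False}
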